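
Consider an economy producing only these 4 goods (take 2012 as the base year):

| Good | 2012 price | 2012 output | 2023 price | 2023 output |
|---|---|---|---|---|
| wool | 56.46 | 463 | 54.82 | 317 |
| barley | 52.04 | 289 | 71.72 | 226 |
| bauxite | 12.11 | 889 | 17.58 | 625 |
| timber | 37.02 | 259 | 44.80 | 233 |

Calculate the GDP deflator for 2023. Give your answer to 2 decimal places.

119.98

Nominal GDP 2023 = 54.82·317 + 71.72·226 + 17.58·625 + 44.80·233 = 55012.56.
Real GDP 2023 (at 2012 prices) = 56.46·317 + 52.04·226 + 12.11·625 + 37.02·233 = 45853.27.
Deflator = Nominal/Real × 100 = 55012.56/45853.27 × 100 = 119.975.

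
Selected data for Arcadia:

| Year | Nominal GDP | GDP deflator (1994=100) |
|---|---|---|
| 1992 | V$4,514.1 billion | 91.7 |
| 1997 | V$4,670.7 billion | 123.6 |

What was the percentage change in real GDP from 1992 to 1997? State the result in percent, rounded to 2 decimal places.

Deflate each year: 1992 → 4514.1/0.917 = 4922.68; 1997 → 4670.7/1.236 = 3778.88.
So real GDP changed by 3778.88/4922.68 − 1 = -0.2324, i.e. -23.24%.

-23.24%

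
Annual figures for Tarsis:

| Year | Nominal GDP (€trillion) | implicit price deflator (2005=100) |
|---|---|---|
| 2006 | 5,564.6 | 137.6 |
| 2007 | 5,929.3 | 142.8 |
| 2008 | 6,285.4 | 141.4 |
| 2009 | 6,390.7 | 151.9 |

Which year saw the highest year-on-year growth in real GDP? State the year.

2007: real = 5929.3/1.428 = 4152.17; growth vs 2006 (4044.04) = 2.67%.
2008: real = 6285.4/1.414 = 4445.12; growth vs 2007 (4152.17) = 7.06%.
2009: real = 6390.7/1.519 = 4207.18; growth vs 2008 (4445.12) = -5.35%.

2008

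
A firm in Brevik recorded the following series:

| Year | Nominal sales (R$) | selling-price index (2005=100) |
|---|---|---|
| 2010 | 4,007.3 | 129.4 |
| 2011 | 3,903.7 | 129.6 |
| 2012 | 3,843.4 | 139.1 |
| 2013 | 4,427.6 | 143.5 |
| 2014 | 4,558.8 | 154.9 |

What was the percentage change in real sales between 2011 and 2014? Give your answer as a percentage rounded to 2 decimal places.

Real sales 2011 = 3903.7/1.296 = 3012.11.
Real sales 2014 = 4558.8/1.549 = 2943.06.
Change = 2943.06/3012.11 − 1 = -0.0229.

-2.29%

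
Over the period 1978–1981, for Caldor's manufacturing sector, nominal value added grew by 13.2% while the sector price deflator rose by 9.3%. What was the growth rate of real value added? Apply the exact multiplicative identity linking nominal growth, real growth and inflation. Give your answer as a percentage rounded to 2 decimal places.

(1 + g_nom) = (1 + g_real)(1 + π), so g_real = 1.1320 / 1.0930 − 1 = 0.03568.

3.57%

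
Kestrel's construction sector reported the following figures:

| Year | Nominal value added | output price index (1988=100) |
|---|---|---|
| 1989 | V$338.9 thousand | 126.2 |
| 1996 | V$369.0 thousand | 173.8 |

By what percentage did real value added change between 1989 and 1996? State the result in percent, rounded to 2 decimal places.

-20.94%

Deflate each year: 1989 → 338.9/1.262 = 268.54; 1996 → 369.0/1.738 = 212.31.
So real value added changed by 212.31/268.54 − 1 = -0.2094, i.e. -20.94%.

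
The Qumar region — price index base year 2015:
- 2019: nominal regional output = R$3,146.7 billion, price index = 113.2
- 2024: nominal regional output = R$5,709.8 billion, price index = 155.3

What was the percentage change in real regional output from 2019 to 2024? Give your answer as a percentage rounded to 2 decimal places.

32.26%

Real regional output 2019 = 3146.7 / 1.132 = 2779.77.
Real regional output 2024 = 5709.8 / 1.553 = 3676.63.
Real growth = 3676.63 / 2779.77 − 1 = 0.3226.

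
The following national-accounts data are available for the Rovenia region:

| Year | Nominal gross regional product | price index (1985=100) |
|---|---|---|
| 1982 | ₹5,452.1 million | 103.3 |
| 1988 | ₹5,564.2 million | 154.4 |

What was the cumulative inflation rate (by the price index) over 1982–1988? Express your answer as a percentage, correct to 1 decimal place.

49.5%

Price-level change = 154.4 / 103.3 − 1 = 0.4947.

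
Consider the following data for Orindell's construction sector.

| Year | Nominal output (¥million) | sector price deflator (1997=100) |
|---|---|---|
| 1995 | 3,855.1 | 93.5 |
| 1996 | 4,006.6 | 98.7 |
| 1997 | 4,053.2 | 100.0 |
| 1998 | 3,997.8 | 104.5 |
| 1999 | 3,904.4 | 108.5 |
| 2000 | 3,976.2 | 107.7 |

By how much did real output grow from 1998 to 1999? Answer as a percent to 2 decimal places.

-5.94%

Real output 1998 = 3997.8/1.045 = 3825.65.
Real output 1999 = 3904.4/1.085 = 3598.53.
Change = 3598.53/3825.65 − 1 = -0.0594.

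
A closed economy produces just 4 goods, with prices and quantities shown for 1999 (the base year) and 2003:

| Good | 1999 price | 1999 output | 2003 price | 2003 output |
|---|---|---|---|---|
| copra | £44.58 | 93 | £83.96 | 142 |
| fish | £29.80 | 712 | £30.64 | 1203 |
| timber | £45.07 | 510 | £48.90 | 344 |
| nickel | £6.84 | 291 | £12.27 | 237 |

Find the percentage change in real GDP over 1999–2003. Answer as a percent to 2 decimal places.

Real GDP 1999 = Nominal GDP 1999 = 44.58·93 + 29.80·712 + 45.07·510 + 6.84·291 = 50339.68.
Real GDP 2003 (at 1999 prices) = 44.58·142 + 29.80·1203 + 45.07·344 + 6.84·237 = 59304.92.
Real growth = 59304.92/50339.68 − 1 = 0.1781.

17.81%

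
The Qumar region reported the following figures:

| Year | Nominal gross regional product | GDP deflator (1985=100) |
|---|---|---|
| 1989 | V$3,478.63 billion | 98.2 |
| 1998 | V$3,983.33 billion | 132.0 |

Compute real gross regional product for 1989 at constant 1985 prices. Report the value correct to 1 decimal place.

Real gross regional product = Nominal / (GDP deflator/100) = 3478.63 / 0.982 = 3542.39.

V$3,542.4 billion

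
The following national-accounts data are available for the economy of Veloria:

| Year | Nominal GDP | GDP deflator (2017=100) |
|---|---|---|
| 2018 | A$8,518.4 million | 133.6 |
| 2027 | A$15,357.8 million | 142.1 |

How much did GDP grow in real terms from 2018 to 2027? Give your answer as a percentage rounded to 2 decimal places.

Deflate each year: 2018 → 8518.4/1.336 = 6376.05; 2027 → 15357.8/1.421 = 10807.74.
So real GDP changed by 10807.74/6376.05 − 1 = 0.6951, i.e. 69.51%.

69.51%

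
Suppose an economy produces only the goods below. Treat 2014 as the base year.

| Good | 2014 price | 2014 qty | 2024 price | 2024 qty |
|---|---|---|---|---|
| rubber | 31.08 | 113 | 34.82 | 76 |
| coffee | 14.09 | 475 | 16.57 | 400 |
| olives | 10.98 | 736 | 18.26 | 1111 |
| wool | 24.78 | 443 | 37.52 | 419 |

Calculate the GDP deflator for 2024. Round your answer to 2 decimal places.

148.08

Nominal GDP 2024 = 34.82·76 + 16.57·400 + 18.26·1111 + 37.52·419 = 45282.06.
Real GDP 2024 (at 2014 prices) = 31.08·76 + 14.09·400 + 10.98·1111 + 24.78·419 = 30579.68.
Deflator = Nominal/Real × 100 = 45282.06/30579.68 × 100 = 148.079.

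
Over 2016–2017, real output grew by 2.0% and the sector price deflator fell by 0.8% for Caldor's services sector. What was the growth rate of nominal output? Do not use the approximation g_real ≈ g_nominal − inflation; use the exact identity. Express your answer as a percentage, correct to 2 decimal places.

1.18%

(1 + g_nom) = (1 + g_real)(1 + π) = 1.0200 × 0.9920 = 1.01184.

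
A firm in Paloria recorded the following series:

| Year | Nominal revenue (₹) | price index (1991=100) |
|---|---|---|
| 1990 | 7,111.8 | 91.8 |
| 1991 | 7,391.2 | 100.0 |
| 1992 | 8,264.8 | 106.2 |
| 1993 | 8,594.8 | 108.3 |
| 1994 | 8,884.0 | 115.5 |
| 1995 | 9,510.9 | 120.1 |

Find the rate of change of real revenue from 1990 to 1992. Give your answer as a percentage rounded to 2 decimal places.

Real revenue 1990 = 7111.8/0.918 = 7747.06.
Real revenue 1992 = 8264.8/1.062 = 7782.30.
Change = 7782.30/7747.06 − 1 = 0.0045.

0.45%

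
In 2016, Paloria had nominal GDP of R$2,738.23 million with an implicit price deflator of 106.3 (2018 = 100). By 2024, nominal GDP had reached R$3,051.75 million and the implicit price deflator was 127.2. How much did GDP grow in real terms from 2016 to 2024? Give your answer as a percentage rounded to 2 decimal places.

Real GDP 2016 = 2738.23 / 1.063 = 2575.95.
Real GDP 2024 = 3051.75 / 1.272 = 2399.17.
Real growth = 2399.17 / 2575.95 − 1 = -0.0686.

-6.86%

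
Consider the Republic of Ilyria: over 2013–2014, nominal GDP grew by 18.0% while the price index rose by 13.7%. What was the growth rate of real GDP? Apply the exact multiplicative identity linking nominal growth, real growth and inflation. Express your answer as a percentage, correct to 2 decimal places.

(1 + g_nom) = (1 + g_real)(1 + π), so g_real = 1.1800 / 1.1370 − 1 = 0.03782.

3.78%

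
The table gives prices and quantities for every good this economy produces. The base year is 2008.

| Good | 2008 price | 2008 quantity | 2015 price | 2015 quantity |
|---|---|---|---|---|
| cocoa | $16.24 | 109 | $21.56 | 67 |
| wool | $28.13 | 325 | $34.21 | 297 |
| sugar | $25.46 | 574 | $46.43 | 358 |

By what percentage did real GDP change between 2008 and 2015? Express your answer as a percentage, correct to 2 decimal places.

-27.30%

Real GDP 2008 = Nominal GDP 2008 = 16.24·109 + 28.13·325 + 25.46·574 = 25526.45.
Real GDP 2015 (at 2008 prices) = 16.24·67 + 28.13·297 + 25.46·358 = 18557.37.
Real growth = 18557.37/25526.45 − 1 = -0.2730.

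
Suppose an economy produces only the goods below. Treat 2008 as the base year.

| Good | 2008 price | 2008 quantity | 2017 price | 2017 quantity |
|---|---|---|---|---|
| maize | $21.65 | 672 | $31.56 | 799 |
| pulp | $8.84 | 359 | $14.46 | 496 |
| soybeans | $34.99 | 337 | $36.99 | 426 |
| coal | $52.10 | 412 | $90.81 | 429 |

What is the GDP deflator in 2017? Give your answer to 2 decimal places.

147.78

Nominal GDP 2017 = 31.56·799 + 14.46·496 + 36.99·426 + 90.81·429 = 87103.83.
Real GDP 2017 (at 2008 prices) = 21.65·799 + 8.84·496 + 34.99·426 + 52.10·429 = 58939.63.
Deflator = Nominal/Real × 100 = 87103.83/58939.63 × 100 = 147.785.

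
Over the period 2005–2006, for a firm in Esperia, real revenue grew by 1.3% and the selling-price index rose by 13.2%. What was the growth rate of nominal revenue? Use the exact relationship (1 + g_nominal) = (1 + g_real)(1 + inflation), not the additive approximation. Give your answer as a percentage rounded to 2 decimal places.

(1 + g_nom) = (1 + g_real)(1 + π) = 1.0130 × 1.1320 = 1.14672.

14.67%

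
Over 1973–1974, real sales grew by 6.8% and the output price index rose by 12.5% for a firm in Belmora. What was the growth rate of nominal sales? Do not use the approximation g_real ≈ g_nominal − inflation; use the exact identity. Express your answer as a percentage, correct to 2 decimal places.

20.15%

(1 + g_nom) = (1 + g_real)(1 + π) = 1.0680 × 1.1250 = 1.20150.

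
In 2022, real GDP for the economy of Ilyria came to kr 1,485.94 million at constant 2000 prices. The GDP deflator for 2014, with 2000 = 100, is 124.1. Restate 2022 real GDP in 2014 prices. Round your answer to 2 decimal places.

kr 1,844.05 million

Real GDP in 2014 prices = Real GDP in 2000 prices × (P_2014/P_2000) = 1485.94 × 1.241 = 1844.05.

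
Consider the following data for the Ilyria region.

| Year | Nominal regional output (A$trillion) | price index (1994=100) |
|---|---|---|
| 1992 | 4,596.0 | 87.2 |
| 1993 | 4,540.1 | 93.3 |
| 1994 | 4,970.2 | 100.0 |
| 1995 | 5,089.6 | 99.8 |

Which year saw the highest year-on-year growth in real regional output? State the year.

1995

1993: real = 4540.1/0.933 = 4866.13; growth vs 1992 (5270.64) = -7.67%.
1994: real = 4970.2/1.000 = 4970.20; growth vs 1993 (4866.13) = 2.14%.
1995: real = 5089.6/0.998 = 5099.80; growth vs 1994 (4970.20) = 2.61%.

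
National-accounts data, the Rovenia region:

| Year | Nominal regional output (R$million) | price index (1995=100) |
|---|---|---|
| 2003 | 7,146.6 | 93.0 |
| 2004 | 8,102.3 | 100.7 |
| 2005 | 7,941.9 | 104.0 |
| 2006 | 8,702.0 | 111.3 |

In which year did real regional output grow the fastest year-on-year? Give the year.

2004: real = 8102.3/1.007 = 8045.98; growth vs 2003 (7684.52) = 4.70%.
2005: real = 7941.9/1.040 = 7636.44; growth vs 2004 (8045.98) = -5.09%.
2006: real = 8702.0/1.113 = 7818.51; growth vs 2005 (7636.44) = 2.38%.

2004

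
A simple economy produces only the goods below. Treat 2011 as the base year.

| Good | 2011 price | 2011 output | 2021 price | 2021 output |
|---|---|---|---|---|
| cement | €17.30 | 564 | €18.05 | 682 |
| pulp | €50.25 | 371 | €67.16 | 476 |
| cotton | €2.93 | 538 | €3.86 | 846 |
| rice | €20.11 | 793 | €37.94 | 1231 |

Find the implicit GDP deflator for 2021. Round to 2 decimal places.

Nominal GDP 2021 = 18.05·682 + 67.16·476 + 3.86·846 + 37.94·1231 = 94247.96.
Real GDP 2021 (at 2011 prices) = 17.30·682 + 50.25·476 + 2.93·846 + 20.11·1231 = 62951.79.
Deflator = Nominal/Real × 100 = 94247.96/62951.79 × 100 = 149.715.

149.71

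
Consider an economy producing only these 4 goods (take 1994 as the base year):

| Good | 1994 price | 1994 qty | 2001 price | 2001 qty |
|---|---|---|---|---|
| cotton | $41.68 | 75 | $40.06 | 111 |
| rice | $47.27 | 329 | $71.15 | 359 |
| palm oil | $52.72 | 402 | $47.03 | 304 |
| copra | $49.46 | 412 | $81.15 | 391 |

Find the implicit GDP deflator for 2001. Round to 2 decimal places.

Nominal GDP 2001 = 40.06·111 + 71.15·359 + 47.03·304 + 81.15·391 = 76016.28.
Real GDP 2001 (at 1994 prices) = 41.68·111 + 47.27·359 + 52.72·304 + 49.46·391 = 56962.15.
Deflator = Nominal/Real × 100 = 76016.28/56962.15 × 100 = 133.451.

133.45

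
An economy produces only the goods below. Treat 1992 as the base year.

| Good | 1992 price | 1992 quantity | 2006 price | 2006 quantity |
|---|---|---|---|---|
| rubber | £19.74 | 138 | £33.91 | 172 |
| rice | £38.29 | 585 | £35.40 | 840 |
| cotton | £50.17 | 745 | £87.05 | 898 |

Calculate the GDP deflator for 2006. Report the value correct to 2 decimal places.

141.10

Nominal GDP 2006 = 33.91·172 + 35.40·840 + 87.05·898 = 113739.42.
Real GDP 2006 (at 1992 prices) = 19.74·172 + 38.29·840 + 50.17·898 = 80611.54.
Deflator = Nominal/Real × 100 = 113739.42/80611.54 × 100 = 141.096.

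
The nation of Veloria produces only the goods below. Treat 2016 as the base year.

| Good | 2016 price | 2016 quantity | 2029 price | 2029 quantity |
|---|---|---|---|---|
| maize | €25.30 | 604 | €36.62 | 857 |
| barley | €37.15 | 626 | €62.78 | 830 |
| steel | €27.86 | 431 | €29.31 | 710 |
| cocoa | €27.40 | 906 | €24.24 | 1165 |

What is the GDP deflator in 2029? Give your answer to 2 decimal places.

127.18

Nominal GDP 2029 = 36.62·857 + 62.78·830 + 29.31·710 + 24.24·1165 = 132540.44.
Real GDP 2029 (at 2016 prices) = 25.30·857 + 37.15·830 + 27.86·710 + 27.40·1165 = 104218.20.
Deflator = Nominal/Real × 100 = 132540.44/104218.20 × 100 = 127.176.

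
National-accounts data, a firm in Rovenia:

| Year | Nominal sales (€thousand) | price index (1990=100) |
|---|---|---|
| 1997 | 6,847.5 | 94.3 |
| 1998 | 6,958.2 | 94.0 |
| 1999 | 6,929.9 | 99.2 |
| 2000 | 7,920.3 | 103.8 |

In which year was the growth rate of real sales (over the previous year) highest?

1998: real = 6958.2/0.940 = 7402.34; growth vs 1997 (7261.40) = 1.94%.
1999: real = 6929.9/0.992 = 6985.79; growth vs 1998 (7402.34) = -5.63%.
2000: real = 7920.3/1.038 = 7630.35; growth vs 1999 (6985.79) = 9.23%.

2000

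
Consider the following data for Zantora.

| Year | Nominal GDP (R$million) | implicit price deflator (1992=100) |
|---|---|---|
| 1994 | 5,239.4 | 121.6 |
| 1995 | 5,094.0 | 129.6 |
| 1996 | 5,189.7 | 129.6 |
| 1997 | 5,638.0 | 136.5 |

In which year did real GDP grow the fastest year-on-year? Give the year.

1997

1995: real = 5094.0/1.296 = 3930.56; growth vs 1994 (4308.72) = -8.78%.
1996: real = 5189.7/1.296 = 4004.40; growth vs 1995 (3930.56) = 1.88%.
1997: real = 5638.0/1.365 = 4130.40; growth vs 1996 (4004.40) = 3.15%.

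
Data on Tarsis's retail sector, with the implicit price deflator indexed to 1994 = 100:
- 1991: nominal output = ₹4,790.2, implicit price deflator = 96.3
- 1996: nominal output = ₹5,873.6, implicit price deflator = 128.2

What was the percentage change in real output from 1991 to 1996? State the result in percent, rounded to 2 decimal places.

Deflate each year: 1991 → 4790.2/0.963 = 4974.25; 1996 → 5873.6/1.282 = 4581.59.
So real output changed by 4581.59/4974.25 − 1 = -0.0789, i.e. -7.89%.

-7.89%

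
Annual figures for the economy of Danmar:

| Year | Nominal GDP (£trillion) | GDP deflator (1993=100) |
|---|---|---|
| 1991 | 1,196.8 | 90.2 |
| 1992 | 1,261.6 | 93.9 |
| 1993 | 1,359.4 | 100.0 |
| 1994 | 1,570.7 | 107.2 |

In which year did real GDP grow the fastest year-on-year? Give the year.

1994

1992: real = 1261.6/0.939 = 1343.56; growth vs 1991 (1326.83) = 1.26%.
1993: real = 1359.4/1.000 = 1359.40; growth vs 1992 (1343.56) = 1.18%.
1994: real = 1570.7/1.072 = 1465.21; growth vs 1993 (1359.40) = 7.78%.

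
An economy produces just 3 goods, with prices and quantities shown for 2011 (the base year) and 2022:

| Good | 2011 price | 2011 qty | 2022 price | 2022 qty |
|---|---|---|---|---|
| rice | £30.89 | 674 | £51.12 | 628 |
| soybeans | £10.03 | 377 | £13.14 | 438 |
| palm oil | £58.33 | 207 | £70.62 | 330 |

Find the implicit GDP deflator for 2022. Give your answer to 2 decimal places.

Nominal GDP 2022 = 51.12·628 + 13.14·438 + 70.62·330 = 61163.28.
Real GDP 2022 (at 2011 prices) = 30.89·628 + 10.03·438 + 58.33·330 = 43040.96.
Deflator = Nominal/Real × 100 = 61163.28/43040.96 × 100 = 142.105.

142.10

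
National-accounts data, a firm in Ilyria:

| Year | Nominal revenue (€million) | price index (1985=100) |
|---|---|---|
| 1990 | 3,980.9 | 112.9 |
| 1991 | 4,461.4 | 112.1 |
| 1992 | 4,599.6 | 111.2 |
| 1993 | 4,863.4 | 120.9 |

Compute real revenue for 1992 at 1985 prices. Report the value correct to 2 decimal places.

Real revenue 1992 = 4599.6 / 1.112 = 4136.33.

€4,136.33 million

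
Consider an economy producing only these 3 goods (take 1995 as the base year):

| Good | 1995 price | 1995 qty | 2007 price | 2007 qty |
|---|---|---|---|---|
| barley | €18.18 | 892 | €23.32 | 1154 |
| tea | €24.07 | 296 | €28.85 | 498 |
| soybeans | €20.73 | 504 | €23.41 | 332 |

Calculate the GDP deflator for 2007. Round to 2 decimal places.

Nominal GDP 2007 = 23.32·1154 + 28.85·498 + 23.41·332 = 49050.70.
Real GDP 2007 (at 1995 prices) = 18.18·1154 + 24.07·498 + 20.73·332 = 39848.94.
Deflator = Nominal/Real × 100 = 49050.70/39848.94 × 100 = 123.092.

123.09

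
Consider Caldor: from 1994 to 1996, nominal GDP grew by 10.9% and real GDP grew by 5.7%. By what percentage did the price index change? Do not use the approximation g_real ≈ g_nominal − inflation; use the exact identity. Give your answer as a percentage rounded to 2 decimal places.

(1 + g_nom) = (1 + g_real)(1 + π), so π = 1.1090 / 1.0570 − 1 = 0.04920.

4.92%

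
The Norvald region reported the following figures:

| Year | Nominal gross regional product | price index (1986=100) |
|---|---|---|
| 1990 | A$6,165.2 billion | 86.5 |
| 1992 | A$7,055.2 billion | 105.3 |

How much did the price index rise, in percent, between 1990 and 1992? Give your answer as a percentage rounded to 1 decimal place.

21.7%

Price-level change = 105.3 / 86.5 − 1 = 0.2173.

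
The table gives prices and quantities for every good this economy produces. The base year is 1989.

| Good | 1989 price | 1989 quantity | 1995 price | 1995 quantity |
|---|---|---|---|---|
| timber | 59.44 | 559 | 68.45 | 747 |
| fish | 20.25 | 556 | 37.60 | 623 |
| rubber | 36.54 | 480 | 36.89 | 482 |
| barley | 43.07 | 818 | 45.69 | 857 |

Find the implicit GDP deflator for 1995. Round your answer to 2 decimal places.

Nominal GDP 1995 = 68.45·747 + 37.60·623 + 36.89·482 + 45.69·857 = 131494.26.
Real GDP 1995 (at 1989 prices) = 59.44·747 + 20.25·623 + 36.54·482 + 43.07·857 = 111540.70.
Deflator = Nominal/Real × 100 = 131494.26/111540.70 × 100 = 117.889.

117.89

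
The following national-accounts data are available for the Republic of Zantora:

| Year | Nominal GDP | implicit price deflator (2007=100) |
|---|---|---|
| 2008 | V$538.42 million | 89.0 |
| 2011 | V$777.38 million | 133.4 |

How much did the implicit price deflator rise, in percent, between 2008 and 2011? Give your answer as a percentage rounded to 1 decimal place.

49.9%

Price-level change = 133.4 / 89.0 − 1 = 0.4989.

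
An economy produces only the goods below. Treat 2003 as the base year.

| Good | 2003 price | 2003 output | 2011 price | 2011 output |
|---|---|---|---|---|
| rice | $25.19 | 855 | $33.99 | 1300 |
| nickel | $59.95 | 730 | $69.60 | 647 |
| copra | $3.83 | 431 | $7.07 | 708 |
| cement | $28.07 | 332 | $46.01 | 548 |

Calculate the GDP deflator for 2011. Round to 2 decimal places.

Nominal GDP 2011 = 33.99·1300 + 69.60·647 + 7.07·708 + 46.01·548 = 119437.24.
Real GDP 2011 (at 2003 prices) = 25.19·1300 + 59.95·647 + 3.83·708 + 28.07·548 = 89628.65.
Deflator = Nominal/Real × 100 = 119437.24/89628.65 × 100 = 133.258.

133.26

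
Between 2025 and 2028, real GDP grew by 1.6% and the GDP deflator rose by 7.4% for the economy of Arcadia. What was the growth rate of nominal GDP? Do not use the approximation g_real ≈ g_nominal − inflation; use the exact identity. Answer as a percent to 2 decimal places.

9.12%

(1 + g_nom) = (1 + g_real)(1 + π) = 1.0160 × 1.0740 = 1.09118.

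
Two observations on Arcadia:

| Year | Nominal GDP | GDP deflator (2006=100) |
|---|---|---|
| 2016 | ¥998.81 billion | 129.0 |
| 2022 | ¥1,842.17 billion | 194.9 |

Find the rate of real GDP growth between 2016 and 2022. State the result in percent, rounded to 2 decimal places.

22.07%

Deflate each year: 2016 → 998.81/1.290 = 774.27; 2022 → 1842.17/1.949 = 945.19.
So real GDP changed by 945.19/774.27 − 1 = 0.2207, i.e. 22.07%.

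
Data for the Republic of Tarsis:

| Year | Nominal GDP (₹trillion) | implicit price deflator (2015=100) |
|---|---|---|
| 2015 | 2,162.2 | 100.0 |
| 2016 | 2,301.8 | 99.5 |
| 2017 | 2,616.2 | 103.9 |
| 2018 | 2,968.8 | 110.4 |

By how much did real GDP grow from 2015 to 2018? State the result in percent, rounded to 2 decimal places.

Real GDP 2015 = 2162.2/1.000 = 2162.20.
Real GDP 2018 = 2968.8/1.104 = 2689.13.
Change = 2689.13/2162.20 − 1 = 0.2437.

24.37%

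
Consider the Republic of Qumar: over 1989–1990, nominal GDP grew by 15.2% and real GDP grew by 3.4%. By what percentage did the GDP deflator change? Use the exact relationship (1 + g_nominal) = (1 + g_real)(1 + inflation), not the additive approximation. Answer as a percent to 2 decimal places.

(1 + g_nom) = (1 + g_real)(1 + π), so π = 1.1520 / 1.0340 − 1 = 0.11412.

11.41%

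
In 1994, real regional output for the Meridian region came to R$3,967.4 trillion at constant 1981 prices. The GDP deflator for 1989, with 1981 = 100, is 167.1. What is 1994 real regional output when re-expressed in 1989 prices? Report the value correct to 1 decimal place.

R$6,629.5 trillion

Real regional output in 1989 prices = Real regional output in 1981 prices × (P_1989/P_1981) = 3967.4 × 1.671 = 6629.53.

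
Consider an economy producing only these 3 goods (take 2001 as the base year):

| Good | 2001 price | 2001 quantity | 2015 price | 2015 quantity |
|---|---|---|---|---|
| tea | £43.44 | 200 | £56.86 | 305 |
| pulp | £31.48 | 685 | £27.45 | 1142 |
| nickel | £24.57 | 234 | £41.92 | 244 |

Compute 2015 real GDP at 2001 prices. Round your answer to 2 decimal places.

Real GDP 2015 = Σ (p_2001 × q_2015) = 43.44·305 + 31.48·1142 + 24.57·244 = 55194.44.

£55194.44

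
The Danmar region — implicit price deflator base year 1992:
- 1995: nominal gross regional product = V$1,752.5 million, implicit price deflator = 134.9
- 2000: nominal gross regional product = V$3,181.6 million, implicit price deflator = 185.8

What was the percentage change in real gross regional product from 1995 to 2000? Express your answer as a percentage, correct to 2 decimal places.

31.81%

Deflate each year: 1995 → 1752.5/1.349 = 1299.11; 2000 → 3181.6/1.858 = 1712.38.
So real gross regional product changed by 1712.38/1299.11 − 1 = 0.3181, i.e. 31.81%.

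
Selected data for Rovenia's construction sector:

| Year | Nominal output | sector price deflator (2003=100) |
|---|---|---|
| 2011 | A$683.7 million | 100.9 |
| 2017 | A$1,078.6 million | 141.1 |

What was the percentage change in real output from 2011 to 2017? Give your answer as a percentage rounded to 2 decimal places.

Real output 2011 = 683.7 / 1.009 = 677.60.
Real output 2017 = 1078.6 / 1.411 = 764.42.
Real growth = 764.42 / 677.60 − 1 = 0.1281.

12.81%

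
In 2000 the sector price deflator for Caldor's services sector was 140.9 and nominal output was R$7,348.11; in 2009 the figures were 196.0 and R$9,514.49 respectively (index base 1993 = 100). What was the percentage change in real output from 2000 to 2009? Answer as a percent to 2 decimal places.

-6.92%

Deflate each year: 2000 → 7348.11/1.409 = 5215.12; 2009 → 9514.49/1.960 = 4854.33.
So real output changed by 4854.33/5215.12 − 1 = -0.0692, i.e. -6.92%.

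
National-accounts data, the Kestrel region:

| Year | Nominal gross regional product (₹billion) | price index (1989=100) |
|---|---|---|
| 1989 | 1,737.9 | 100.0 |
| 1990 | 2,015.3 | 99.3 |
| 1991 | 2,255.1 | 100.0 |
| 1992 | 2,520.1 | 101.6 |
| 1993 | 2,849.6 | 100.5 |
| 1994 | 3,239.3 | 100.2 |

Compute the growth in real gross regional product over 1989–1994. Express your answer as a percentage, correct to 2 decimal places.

86.02%

Real gross regional product 1989 = 1737.9/1.000 = 1737.90.
Real gross regional product 1994 = 3239.3/1.002 = 3232.83.
Change = 3232.83/1737.90 − 1 = 0.8602.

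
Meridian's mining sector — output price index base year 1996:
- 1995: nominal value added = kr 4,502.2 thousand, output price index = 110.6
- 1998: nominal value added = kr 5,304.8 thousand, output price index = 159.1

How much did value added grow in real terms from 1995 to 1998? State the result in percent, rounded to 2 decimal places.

Real value added 1995 = 4502.2 / 1.106 = 4070.71.
Real value added 1998 = 5304.8 / 1.591 = 3334.26.
Real growth = 3334.26 / 4070.71 − 1 = -0.1809.

-18.09%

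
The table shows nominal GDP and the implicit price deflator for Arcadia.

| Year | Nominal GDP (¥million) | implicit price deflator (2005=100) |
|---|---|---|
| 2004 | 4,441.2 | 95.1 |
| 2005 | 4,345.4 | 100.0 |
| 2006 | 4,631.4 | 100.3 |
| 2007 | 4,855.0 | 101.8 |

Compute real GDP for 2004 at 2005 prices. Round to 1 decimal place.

Real GDP 2004 = 4441.2 / 0.951 = 4670.03.

¥4,670.0 million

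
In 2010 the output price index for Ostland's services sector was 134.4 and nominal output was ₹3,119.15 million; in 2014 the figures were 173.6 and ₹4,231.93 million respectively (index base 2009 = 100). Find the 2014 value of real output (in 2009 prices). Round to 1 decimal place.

₹2,437.7 million

Real output = Nominal / (output price index/100) = 4231.93 / 1.736 = 2437.75.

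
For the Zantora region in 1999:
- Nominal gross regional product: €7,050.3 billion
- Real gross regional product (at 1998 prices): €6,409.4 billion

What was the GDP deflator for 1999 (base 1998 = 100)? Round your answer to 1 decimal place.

GDP deflator = (Nominal / Real) × 100 = 7050.3 / 6409.4 × 100 = 110.00.

110.0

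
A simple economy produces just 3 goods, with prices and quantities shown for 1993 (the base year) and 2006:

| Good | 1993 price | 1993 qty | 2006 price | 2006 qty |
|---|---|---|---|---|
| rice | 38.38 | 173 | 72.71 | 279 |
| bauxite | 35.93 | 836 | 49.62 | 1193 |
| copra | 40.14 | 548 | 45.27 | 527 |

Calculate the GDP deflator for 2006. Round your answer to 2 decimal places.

Nominal GDP 2006 = 72.71·279 + 49.62·1193 + 45.27·527 = 103340.04.
Real GDP 2006 (at 1993 prices) = 38.38·279 + 35.93·1193 + 40.14·527 = 74726.29.
Deflator = Nominal/Real × 100 = 103340.04/74726.29 × 100 = 138.291.

138.29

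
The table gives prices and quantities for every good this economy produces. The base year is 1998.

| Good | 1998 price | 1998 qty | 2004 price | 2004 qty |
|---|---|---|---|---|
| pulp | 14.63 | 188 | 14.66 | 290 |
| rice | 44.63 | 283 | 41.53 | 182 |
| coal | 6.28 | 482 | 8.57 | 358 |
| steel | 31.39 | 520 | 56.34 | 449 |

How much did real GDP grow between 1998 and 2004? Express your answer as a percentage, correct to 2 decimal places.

Real GDP 1998 = Nominal GDP 1998 = 14.63·188 + 44.63·283 + 6.28·482 + 31.39·520 = 34730.49.
Real GDP 2004 (at 1998 prices) = 14.63·290 + 44.63·182 + 6.28·358 + 31.39·449 = 28707.71.
Real growth = 28707.71/34730.49 − 1 = -0.1734.

-17.34%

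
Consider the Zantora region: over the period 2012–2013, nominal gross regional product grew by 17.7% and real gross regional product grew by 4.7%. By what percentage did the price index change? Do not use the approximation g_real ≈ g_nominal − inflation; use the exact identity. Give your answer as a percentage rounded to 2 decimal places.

(1 + g_nom) = (1 + g_real)(1 + π), so π = 1.1770 / 1.0470 − 1 = 0.12416.

12.42%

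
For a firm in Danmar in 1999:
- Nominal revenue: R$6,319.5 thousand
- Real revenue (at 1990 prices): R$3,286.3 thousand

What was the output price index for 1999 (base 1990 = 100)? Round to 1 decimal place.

192.3

output price index = (Nominal / Real) × 100 = 6319.5 / 3286.3 × 100 = 192.30.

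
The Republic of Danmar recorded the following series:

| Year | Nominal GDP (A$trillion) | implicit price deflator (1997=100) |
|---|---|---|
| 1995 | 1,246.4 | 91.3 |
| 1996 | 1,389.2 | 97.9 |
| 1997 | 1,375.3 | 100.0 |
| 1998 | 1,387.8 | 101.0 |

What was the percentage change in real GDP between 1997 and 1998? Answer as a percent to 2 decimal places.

Real GDP 1997 = 1375.3/1.000 = 1375.30.
Real GDP 1998 = 1387.8/1.010 = 1374.06.
Change = 1374.06/1375.30 − 1 = -0.0009.

-0.09%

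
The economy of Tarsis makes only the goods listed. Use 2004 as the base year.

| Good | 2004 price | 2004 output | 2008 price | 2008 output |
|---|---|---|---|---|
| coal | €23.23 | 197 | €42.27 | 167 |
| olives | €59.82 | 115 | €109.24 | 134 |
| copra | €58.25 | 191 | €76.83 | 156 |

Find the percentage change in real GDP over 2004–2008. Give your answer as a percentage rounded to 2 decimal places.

-7.08%

Real GDP 2004 = Nominal GDP 2004 = 23.23·197 + 59.82·115 + 58.25·191 = 22581.36.
Real GDP 2008 (at 2004 prices) = 23.23·167 + 59.82·134 + 58.25·156 = 20982.29.
Real growth = 20982.29/22581.36 − 1 = -0.0708.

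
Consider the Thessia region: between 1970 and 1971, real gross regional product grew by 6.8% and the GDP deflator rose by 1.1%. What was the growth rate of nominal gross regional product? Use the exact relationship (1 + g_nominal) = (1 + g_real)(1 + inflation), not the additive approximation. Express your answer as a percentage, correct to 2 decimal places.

7.97%

(1 + g_nom) = (1 + g_real)(1 + π) = 1.0680 × 1.0110 = 1.07975.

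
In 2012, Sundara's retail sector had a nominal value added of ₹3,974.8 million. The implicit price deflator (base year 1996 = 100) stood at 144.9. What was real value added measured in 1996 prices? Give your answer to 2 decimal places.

₹2,743.13 million

Real value added = Nominal / (implicit price deflator/100) = 3974.8 / 1.449 = 2743.13.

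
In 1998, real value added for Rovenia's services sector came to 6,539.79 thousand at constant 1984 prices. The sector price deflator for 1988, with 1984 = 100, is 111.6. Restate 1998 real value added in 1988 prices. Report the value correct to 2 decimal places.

Real value added in 1988 prices = Real value added in 1984 prices × (P_1988/P_1984) = 6539.79 × 1.116 = 7298.41.

7,298.41 thousand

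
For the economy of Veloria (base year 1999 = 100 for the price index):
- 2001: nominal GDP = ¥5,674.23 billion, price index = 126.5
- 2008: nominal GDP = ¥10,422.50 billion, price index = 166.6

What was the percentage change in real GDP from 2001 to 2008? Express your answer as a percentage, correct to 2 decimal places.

Real GDP 2001 = 5674.23 / 1.265 = 4485.56.
Real GDP 2008 = 10422.50 / 1.666 = 6256.00.
Real growth = 6256.00 / 4485.56 − 1 = 0.3947.

39.47%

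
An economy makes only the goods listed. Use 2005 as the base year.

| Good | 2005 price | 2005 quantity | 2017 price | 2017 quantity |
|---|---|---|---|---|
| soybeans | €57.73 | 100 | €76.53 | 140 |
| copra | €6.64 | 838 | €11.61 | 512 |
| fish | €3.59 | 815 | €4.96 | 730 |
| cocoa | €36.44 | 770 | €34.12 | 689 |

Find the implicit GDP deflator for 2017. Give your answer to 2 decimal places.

Nominal GDP 2017 = 76.53·140 + 11.61·512 + 4.96·730 + 34.12·689 = 43788.00.
Real GDP 2017 (at 2005 prices) = 57.73·140 + 6.64·512 + 3.59·730 + 36.44·689 = 39209.74.
Deflator = Nominal/Real × 100 = 43788.00/39209.74 × 100 = 111.676.

111.68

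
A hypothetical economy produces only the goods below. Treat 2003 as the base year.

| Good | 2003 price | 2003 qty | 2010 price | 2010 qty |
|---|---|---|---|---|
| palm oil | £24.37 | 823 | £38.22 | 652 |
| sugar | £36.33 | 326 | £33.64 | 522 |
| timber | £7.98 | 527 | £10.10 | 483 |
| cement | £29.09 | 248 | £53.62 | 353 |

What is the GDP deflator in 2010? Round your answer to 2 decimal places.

135.34

Nominal GDP 2010 = 38.22·652 + 33.64·522 + 10.10·483 + 53.62·353 = 66285.68.
Real GDP 2010 (at 2003 prices) = 24.37·652 + 36.33·522 + 7.98·483 + 29.09·353 = 48976.61.
Deflator = Nominal/Real × 100 = 66285.68/48976.61 × 100 = 135.342.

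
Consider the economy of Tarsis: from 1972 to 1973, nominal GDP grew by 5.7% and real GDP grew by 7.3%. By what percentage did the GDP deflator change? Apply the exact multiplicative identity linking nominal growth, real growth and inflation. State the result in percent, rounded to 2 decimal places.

(1 + g_nom) = (1 + g_real)(1 + π), so π = 1.0570 / 1.0730 − 1 = -0.01491.

-1.49%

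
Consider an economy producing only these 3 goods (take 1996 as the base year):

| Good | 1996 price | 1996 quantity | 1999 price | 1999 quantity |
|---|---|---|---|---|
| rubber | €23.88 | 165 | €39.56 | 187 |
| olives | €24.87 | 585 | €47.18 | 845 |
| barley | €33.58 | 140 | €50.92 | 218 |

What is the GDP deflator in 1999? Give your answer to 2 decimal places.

Nominal GDP 1999 = 39.56·187 + 47.18·845 + 50.92·218 = 58365.38.
Real GDP 1999 (at 1996 prices) = 23.88·187 + 24.87·845 + 33.58·218 = 32801.15.
Deflator = Nominal/Real × 100 = 58365.38/32801.15 × 100 = 177.937.

177.94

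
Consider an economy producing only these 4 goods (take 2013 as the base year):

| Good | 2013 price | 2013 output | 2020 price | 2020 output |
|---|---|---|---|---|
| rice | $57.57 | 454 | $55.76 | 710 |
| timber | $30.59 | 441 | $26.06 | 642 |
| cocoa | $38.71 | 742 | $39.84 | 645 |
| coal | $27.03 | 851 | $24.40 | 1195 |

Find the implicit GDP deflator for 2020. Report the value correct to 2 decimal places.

Nominal GDP 2020 = 55.76·710 + 26.06·642 + 39.84·645 + 24.40·1195 = 111174.92.
Real GDP 2020 (at 2013 prices) = 57.57·710 + 30.59·642 + 38.71·645 + 27.03·1195 = 117782.28.
Deflator = Nominal/Real × 100 = 111174.92/117782.28 × 100 = 94.390.

94.39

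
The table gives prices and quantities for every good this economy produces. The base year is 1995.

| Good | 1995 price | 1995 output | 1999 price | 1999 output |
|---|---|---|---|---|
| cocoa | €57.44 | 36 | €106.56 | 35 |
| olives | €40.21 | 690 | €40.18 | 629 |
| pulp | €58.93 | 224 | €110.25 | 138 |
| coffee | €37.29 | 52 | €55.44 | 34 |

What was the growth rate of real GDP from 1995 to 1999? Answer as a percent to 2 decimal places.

-18.35%

Real GDP 1995 = Nominal GDP 1995 = 57.44·36 + 40.21·690 + 58.93·224 + 37.29·52 = 44952.14.
Real GDP 1999 (at 1995 prices) = 57.44·35 + 40.21·629 + 58.93·138 + 37.29·34 = 36702.69.
Real growth = 36702.69/44952.14 − 1 = -0.1835.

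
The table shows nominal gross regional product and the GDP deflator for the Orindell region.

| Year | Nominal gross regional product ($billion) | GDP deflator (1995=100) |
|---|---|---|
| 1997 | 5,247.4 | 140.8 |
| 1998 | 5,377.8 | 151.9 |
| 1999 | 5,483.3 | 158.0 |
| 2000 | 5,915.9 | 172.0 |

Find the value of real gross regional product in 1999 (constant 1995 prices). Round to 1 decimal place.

$3,470.4 billion

Real gross regional product 1999 = 5483.3 / 1.580 = 3470.44.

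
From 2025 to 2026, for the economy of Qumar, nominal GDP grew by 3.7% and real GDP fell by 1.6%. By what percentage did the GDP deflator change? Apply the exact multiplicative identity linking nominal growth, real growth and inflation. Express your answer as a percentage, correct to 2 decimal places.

(1 + g_nom) = (1 + g_real)(1 + π), so π = 1.0370 / 0.9840 − 1 = 0.05386.

5.39%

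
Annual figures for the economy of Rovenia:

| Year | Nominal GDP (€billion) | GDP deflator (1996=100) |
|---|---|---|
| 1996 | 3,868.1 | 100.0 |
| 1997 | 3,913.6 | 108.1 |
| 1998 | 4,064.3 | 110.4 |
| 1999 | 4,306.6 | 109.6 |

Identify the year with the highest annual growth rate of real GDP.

1997: real = 3913.6/1.081 = 3620.35; growth vs 1996 (3868.10) = -6.40%.
1998: real = 4064.3/1.104 = 3681.43; growth vs 1997 (3620.35) = 1.69%.
1999: real = 4306.6/1.096 = 3929.38; growth vs 1998 (3681.43) = 6.74%.

1999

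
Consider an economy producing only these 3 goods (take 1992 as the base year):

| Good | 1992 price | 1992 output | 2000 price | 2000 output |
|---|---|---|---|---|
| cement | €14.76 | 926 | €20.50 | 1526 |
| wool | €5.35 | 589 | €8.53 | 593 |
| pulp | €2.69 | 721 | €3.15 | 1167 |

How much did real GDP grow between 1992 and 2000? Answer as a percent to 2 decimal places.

Real GDP 1992 = Nominal GDP 1992 = 14.76·926 + 5.35·589 + 2.69·721 = 18758.40.
Real GDP 2000 (at 1992 prices) = 14.76·1526 + 5.35·593 + 2.69·1167 = 28835.54.
Real growth = 28835.54/18758.40 − 1 = 0.5372.

53.72%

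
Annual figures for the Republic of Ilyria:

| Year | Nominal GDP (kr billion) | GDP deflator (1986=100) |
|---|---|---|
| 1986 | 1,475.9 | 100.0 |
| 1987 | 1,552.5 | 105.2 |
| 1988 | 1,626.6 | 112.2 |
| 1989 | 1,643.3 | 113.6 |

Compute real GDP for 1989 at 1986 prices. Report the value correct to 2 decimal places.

Real GDP 1989 = 1643.3 / 1.136 = 1446.57.

kr 1,446.57 billion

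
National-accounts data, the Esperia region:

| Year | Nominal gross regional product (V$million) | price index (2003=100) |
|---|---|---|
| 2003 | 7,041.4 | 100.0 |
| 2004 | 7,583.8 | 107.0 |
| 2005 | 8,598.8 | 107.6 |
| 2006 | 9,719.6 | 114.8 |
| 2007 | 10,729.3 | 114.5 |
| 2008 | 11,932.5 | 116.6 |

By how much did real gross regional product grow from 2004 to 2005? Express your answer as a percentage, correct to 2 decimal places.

Real gross regional product 2004 = 7583.8/1.070 = 7087.66.
Real gross regional product 2005 = 8598.8/1.076 = 7991.45.
Change = 7991.45/7087.66 − 1 = 0.1275.

12.75%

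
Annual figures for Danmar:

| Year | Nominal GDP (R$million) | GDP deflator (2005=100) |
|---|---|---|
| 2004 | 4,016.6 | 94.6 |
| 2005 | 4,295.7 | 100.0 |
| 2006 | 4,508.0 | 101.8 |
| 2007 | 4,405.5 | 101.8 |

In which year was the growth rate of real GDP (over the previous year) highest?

2005: real = 4295.7/1.000 = 4295.70; growth vs 2004 (4245.88) = 1.17%.
2006: real = 4508.0/1.018 = 4428.29; growth vs 2005 (4295.70) = 3.09%.
2007: real = 4405.5/1.018 = 4327.60; growth vs 2006 (4428.29) = -2.27%.

2006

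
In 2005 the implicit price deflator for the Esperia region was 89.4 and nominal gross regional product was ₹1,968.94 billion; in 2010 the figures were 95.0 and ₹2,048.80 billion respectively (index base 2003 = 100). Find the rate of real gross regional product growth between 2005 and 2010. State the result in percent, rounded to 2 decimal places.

Real gross regional product 2005 = 1968.94 / 0.894 = 2202.39.
Real gross regional product 2010 = 2048.80 / 0.950 = 2156.63.
Real growth = 2156.63 / 2202.39 − 1 = -0.0208.

-2.08%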